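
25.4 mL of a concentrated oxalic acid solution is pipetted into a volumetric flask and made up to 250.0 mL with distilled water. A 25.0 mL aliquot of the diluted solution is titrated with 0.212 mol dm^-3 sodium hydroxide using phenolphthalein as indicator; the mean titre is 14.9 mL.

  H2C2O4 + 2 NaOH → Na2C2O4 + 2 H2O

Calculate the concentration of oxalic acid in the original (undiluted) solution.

0.622 mol/L

n(NaOH) = 0.0149 × 0.212 = 3.16 × 10^-3 mol
From the 1:2 ratio, n(H2C2O4) in the aliquot = 1/2 × 3.16 × 10^-3 = 1.58 × 10^-3 mol
[H2C2O4]_dilute = 1.58 × 10^-3 / 0.0250 = 0.0632 mol/L
Dilution factor = 250.0 / 25.4 = 9.843
[H2C2O4]_stock = 0.0632 × 9.843 = 0.622 mol/L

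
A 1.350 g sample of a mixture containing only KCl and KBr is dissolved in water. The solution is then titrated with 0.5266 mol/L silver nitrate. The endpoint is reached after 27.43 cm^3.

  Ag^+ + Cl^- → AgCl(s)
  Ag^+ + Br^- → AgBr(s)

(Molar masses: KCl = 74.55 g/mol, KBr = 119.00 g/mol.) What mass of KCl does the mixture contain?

0.6187 g

n(AgNO3) = 0.02743 × 0.5266 = 0.01444 mol
Let x = n(KCl), y = n(KBr).
Titrant: 1x + 1y = 0.01444;  mass: 74.55x + 119.00y = 1.350
Solving, x = 8.299 × 10^-3 mol, y = 6.145 × 10^-3 mol
mass of KCl = 8.299 × 10^-3 × 74.55 = 0.6187 g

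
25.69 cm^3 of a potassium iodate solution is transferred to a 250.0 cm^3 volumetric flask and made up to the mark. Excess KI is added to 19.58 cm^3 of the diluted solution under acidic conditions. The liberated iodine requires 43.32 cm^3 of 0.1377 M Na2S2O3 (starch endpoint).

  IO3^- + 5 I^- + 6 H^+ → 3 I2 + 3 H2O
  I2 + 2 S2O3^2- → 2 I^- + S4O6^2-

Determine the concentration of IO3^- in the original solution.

n(S2O3^2-) = 0.04332 × 0.1377 = 5.965 × 10^-3 mol
n(I2) = n(S2O3^2-)/2 = 2.983 × 10^-3 mol
From the 1:3 ratio, n(IO3^-) in the aliquot = 1/3 × 2.983 × 10^-3 = 9.942 × 10^-4 mol
[IO3^-]_dilute = 9.942 × 10^-4 / 0.01958 = 0.05078 mol/L
[IO3^-]_original = 0.05078 × 250.0/25.69 = 0.4941 mol/L

0.4941 M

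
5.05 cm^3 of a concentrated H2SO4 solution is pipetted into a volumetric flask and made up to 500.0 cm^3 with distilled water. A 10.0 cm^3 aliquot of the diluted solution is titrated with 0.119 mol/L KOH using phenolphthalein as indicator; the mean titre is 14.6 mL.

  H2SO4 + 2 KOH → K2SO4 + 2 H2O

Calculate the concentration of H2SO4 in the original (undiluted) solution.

8.60 mol/L

n(KOH) = 0.0146 × 0.119 = 1.74 × 10^-3 mol
From the 1:2 ratio, n(H2SO4) in the aliquot = 1/2 × 1.74 × 10^-3 = 8.69 × 10^-4 mol
[H2SO4]_dilute = 8.69 × 10^-4 / 0.0100 = 0.0869 mol/L
Dilution factor = 500.0 / 5.05 = 99.01
[H2SO4]_stock = 0.0869 × 99.01 = 8.60 mol/L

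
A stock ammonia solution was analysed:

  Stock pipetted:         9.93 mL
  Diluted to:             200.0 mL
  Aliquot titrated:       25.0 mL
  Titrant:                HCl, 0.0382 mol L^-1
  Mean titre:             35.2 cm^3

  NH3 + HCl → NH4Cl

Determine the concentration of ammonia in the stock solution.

n(HCl) = 0.0352 × 0.0382 = 1.34 × 10^-3 mol
n(NH3) in the aliquot = 1.34 × 10^-3 mol (1:1 ratio)
[NH3]_dilute = 1.34 × 10^-3 / 0.0250 = 0.0538 mol/L
Dilution factor = 200.0 / 9.93 = 20.14
[NH3]_stock = 0.0538 × 20.14 = 1.08 mol/L

1.08 mol/L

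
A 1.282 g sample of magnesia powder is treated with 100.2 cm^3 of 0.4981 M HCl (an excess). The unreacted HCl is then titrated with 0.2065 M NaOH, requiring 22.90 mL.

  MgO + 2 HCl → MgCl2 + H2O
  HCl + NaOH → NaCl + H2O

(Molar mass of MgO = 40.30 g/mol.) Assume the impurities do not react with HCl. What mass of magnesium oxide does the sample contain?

n(HCl) added = 0.1002 × 0.4981 = 0.04991 mol
n(NaOH) used in back-titration = 0.02290 × 0.2065 = 4.729 × 10^-3 mol
n(HCl) left over = 4.729 × 10^-3 mol (1:1 ratio)
n(HCl) consumed by analyte = 0.04991 − 4.729 × 10^-3 = 0.04518 mol
From the 1:2 ratio, n(MgO) = 1/2 × 0.04518 = 0.02259 mol
mass of MgO = 0.02259 × 40.30 = 0.9104 g

0.9104 g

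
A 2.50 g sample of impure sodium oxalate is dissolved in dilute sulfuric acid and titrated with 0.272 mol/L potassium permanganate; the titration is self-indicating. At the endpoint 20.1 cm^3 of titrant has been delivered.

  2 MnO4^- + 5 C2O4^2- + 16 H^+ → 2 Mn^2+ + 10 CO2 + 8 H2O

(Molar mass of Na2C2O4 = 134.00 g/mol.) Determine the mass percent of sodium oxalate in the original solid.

73.3 %

n(KMnO4) = 0.0201 L × 0.272 mol/L = 5.47 × 10^-3 mol
From the 5:2 ratio, n(Na2C2O4) = 5/2 × 5.47 × 10^-3 = 0.0137 mol
mass of Na2C2O4 = 0.0137 × 134.00 g/mol = 1.83 g
% Na2C2O4 = 1.83 / 2.50 × 100 = 73.3 %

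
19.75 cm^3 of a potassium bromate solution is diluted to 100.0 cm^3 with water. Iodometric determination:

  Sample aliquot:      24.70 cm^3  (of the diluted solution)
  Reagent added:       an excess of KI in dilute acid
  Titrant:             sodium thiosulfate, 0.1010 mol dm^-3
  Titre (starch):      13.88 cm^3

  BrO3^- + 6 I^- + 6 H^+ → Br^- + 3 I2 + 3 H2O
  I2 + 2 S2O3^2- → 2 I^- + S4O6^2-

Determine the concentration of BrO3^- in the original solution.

n(S2O3^2-) = 0.01388 × 0.1010 = 1.402 × 10^-3 mol
n(I2) = n(S2O3^2-)/2 = 7.009 × 10^-4 mol
From the 1:3 ratio, n(BrO3^-) in the aliquot = 1/3 × 7.009 × 10^-4 = 2.336 × 10^-4 mol
[BrO3^-]_dilute = 2.336 × 10^-4 / 0.02470 = 0.009459 mol/L
[BrO3^-]_original = 0.009459 × 100.0/19.75 = 0.04790 mol/L

0.04790 mol/L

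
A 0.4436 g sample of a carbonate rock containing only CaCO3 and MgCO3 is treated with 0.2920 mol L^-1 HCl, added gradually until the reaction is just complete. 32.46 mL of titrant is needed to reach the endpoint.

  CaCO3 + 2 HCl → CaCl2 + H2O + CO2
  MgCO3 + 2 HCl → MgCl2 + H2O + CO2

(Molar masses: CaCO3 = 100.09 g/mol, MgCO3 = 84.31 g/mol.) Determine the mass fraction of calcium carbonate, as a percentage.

n(HCl) = 0.03246 × 0.2920 = 9.478 × 10^-3 mol
Let x = n(CaCO3), y = n(MgCO3).
Titrant: 2x + 2y = 9.478 × 10^-3;  mass: 100.09x + 84.31y = 0.4436
Solving, x = 2.791 × 10^-3 mol, y = 1.948 × 10^-3 mol
mass of CaCO3 = 2.791 × 10^-3 × 100.09 = 0.2793 g
% CaCO3 = 0.2793 / 0.4436 × 100 = 62.97 %

62.97 %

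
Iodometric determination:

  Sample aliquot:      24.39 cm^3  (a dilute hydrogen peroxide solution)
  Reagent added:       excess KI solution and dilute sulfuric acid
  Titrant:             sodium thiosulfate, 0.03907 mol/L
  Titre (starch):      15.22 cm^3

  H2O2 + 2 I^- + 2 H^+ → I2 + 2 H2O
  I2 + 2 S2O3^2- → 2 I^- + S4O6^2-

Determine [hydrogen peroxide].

0.01219 mol/L

n(S2O3^2-) = 0.01522 × 0.03907 = 5.946 × 10^-4 mol
n(I2) = n(S2O3^2-)/2 = 2.973 × 10^-4 mol
n(H2O2) in the aliquot = 2.973 × 10^-4 mol (1:1 ratio)
[H2O2] = 2.973 × 10^-4 / 0.02439 = 0.01219 mol/L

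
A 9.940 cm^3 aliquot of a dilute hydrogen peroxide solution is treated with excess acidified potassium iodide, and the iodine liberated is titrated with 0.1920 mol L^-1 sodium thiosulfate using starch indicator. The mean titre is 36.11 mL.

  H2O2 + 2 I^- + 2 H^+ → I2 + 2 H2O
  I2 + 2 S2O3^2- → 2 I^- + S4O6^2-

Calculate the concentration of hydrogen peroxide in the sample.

n(S2O3^2-) = 0.03611 × 0.1920 = 6.933 × 10^-3 mol
n(I2) = n(S2O3^2-)/2 = 3.467 × 10^-3 mol
n(H2O2) in the aliquot = 3.467 × 10^-3 mol (1:1 ratio)
[H2O2] = 3.467 × 10^-3 / 0.009940 = 0.3487 mol/L

0.3487 mol/L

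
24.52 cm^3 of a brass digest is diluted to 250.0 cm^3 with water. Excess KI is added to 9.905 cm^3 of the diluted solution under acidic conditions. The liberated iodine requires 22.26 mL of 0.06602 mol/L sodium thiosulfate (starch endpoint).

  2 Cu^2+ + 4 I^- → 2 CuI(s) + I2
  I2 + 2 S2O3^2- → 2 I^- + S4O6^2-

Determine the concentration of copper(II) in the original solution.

1.513 mol/L

n(S2O3^2-) = 0.02226 × 0.06602 = 1.470 × 10^-3 mol
n(I2) = n(S2O3^2-)/2 = 7.348 × 10^-4 mol
From the 2:1 ratio, n(Cu2+) in the aliquot = 2/1 × 7.348 × 10^-4 = 1.470 × 10^-3 mol
[Cu2+]_dilute = 1.470 × 10^-3 / 0.009905 = 0.1484 mol/L
[Cu2+]_original = 0.1484 × 250.0/24.52 = 1.513 mol/L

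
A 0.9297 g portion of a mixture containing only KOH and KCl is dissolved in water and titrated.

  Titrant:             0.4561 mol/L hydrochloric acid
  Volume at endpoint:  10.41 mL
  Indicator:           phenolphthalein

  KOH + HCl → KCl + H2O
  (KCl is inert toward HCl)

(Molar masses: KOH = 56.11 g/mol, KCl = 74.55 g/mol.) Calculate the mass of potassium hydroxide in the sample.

n(HCl) = 0.01041 × 0.4561 = 4.748 × 10^-3 mol
Let x = n(KOH), y = n(KCl).
Titrant: 1x = 4.748 × 10^-3;  mass: 56.11x + 74.55y = 0.9297
Solving, x = 4.748 × 10^-3 mol, y = 8.897 × 10^-3 mol
mass of KOH = 4.748 × 10^-3 × 56.11 = 0.2664 g

0.2664 g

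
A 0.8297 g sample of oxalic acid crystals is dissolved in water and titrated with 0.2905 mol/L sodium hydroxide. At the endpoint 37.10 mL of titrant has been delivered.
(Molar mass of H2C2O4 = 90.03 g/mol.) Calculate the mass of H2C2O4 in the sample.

0.4852 g

H2C2O4 + 2 NaOH → Na2C2O4 + 2 H2O
n(NaOH) = 0.03710 L × 0.2905 mol/L = 0.01078 mol
From the 1:2 ratio, n(H2C2O4) = 1/2 × 0.01078 = 5.389 × 10^-3 mol
mass of H2C2O4 = 5.389 × 10^-3 × 90.03 g/mol = 0.4852 g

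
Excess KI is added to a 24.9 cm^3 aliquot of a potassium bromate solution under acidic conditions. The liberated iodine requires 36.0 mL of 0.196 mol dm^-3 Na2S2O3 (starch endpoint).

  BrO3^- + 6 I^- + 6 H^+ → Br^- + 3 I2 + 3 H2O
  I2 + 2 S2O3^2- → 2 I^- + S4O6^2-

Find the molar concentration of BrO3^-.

n(S2O3^2-) = 0.0360 × 0.196 = 7.06 × 10^-3 mol
n(I2) = n(S2O3^2-)/2 = 3.53 × 10^-3 mol
From the 1:3 ratio, n(BrO3^-) in the aliquot = 1/3 × 3.53 × 10^-3 = 1.18 × 10^-3 mol
[BrO3^-] = 1.18 × 10^-3 / 0.0249 = 0.0472 mol/L

0.0472 mol/L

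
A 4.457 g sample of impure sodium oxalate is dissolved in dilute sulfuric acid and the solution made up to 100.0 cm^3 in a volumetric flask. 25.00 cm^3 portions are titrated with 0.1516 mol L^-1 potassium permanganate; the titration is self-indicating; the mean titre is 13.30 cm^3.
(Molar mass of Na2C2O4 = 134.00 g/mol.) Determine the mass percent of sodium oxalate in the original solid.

2 MnO4^- + 5 C2O4^2- + 16 H^+ → 2 Mn^2+ + 10 CO2 + 8 H2O
n(KMnO4) per titration = 0.01330 × 0.1516 = 2.016 × 10^-3 mol
From the 5:2 ratio, n(Na2C2O4) in each aliquot = 5/2 × 2.016 × 10^-3 = 5.041 × 10^-3 mol
n(Na2C2O4) in the whole flask = 5.041 × 10^-3 × 100.0/25.00 = 0.02016 mol
mass of Na2C2O4 = 0.02016 × 134.00 = 2.702 g
% Na2C2O4 = 2.702 / 4.457 × 100 = 60.62 %

60.62 %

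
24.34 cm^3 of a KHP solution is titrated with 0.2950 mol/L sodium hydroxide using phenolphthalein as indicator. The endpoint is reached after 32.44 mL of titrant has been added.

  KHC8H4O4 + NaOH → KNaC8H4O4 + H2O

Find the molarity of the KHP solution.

n(NaOH) = 0.03244 L × 0.2950 mol/L = 9.570 × 10^-3 mol
n(KHC8H4O4) = 9.570 × 10^-3 mol (1:1 mole ratio)
[KHC8H4O4] = 9.570 × 10^-3 mol / 0.02434 L = 0.3932 mol/L

0.3932 mol/L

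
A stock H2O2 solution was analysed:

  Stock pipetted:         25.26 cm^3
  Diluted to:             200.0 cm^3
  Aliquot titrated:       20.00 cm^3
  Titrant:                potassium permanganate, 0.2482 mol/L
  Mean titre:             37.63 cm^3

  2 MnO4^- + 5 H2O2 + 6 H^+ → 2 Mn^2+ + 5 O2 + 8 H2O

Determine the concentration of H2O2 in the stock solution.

9.244 mol/L

n(KMnO4) = 0.03763 × 0.2482 = 9.340 × 10^-3 mol
From the 5:2 ratio, n(H2O2) in the aliquot = 5/2 × 9.340 × 10^-3 = 0.02335 mol
[H2O2]_dilute = 0.02335 / 0.02000 = 1.167 mol/L
Dilution factor = 200.0 / 25.26 = 7.918
[H2O2]_stock = 1.167 × 7.918 = 9.244 mol/L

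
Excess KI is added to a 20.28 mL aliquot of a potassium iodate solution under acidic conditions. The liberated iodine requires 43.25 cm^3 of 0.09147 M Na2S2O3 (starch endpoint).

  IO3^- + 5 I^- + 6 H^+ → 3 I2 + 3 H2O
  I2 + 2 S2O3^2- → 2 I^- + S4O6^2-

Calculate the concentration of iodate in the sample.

n(S2O3^2-) = 0.04325 × 0.09147 = 3.956 × 10^-3 mol
n(I2) = n(S2O3^2-)/2 = 1.978 × 10^-3 mol
From the 1:3 ratio, n(IO3^-) in the aliquot = 1/3 × 1.978 × 10^-3 = 6.593 × 10^-4 mol
[IO3^-] = 6.593 × 10^-4 / 0.02028 = 0.03251 mol/L

0.03251 M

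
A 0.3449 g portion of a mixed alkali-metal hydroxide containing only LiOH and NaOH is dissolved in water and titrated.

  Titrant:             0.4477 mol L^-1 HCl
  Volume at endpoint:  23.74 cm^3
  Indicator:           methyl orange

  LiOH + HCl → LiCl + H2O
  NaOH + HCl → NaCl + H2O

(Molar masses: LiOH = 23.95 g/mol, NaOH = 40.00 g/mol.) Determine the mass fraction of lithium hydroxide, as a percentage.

n(HCl) = 0.02374 × 0.4477 = 0.01063 mol
Let x = n(LiOH), y = n(NaOH).
Titrant: 1x + 1y = 0.01063;  mass: 23.95x + 40.00y = 0.3449
Solving, x = 4.999 × 10^-3 mol, y = 5.629 × 10^-3 mol
mass of LiOH = 4.999 × 10^-3 × 23.95 = 0.1197 g
% LiOH = 0.1197 / 0.3449 × 100 = 34.71 %

34.71 %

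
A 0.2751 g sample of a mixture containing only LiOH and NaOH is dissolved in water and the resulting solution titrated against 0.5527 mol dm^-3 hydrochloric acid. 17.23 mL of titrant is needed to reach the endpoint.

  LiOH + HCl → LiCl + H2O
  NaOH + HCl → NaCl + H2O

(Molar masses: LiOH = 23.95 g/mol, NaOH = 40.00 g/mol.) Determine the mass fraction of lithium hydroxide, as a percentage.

57.40 %

n(HCl) = 0.01723 × 0.5527 = 9.523 × 10^-3 mol
Let x = n(LiOH), y = n(NaOH).
Titrant: 1x + 1y = 9.523 × 10^-3;  mass: 23.95x + 40.00y = 0.2751
Solving, x = 6.593 × 10^-3 mol, y = 2.930 × 10^-3 mol
mass of LiOH = 6.593 × 10^-3 × 23.95 = 0.1579 g
% LiOH = 0.1579 / 0.2751 × 100 = 57.40 %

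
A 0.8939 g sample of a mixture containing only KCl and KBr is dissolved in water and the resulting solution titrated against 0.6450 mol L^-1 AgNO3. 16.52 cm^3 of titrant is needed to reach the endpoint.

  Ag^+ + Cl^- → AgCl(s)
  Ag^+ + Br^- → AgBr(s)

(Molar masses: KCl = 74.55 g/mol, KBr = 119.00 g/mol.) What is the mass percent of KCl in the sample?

n(AgNO3) = 0.01652 × 0.6450 = 0.01066 mol
Let x = n(KCl), y = n(KBr).
Titrant: 1x + 1y = 0.01066;  mass: 74.55x + 119.00y = 0.8939
Solving, x = 8.416 × 10^-3 mol, y = 2.239 × 10^-3 mol
mass of KCl = 8.416 × 10^-3 × 74.55 = 0.6274 g
% KCl = 0.6274 / 0.8939 × 100 = 70.19 %

70.19 %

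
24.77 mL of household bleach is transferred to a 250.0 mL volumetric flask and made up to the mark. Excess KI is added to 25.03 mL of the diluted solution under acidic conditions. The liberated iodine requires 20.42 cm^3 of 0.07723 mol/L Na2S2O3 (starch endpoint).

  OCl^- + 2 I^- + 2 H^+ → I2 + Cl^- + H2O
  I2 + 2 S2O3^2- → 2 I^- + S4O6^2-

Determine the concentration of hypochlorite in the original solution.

0.3180 mol/L

n(S2O3^2-) = 0.02042 × 0.07723 = 1.577 × 10^-3 mol
n(I2) = n(S2O3^2-)/2 = 7.885 × 10^-4 mol
n(OCl^-) in the aliquot = 7.885 × 10^-4 mol (1:1 ratio)
[OCl^-]_dilute = 7.885 × 10^-4 / 0.02503 = 0.03150 mol/L
[OCl^-]_original = 0.03150 × 250.0/24.77 = 0.3180 mol/L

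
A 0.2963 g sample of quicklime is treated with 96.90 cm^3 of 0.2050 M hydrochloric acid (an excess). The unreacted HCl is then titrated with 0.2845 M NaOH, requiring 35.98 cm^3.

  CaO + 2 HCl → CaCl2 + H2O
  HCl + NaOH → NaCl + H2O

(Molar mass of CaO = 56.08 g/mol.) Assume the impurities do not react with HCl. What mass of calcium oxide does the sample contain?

0.2700 g

n(HCl) added = 0.09690 × 0.2050 = 0.01986 mol
n(NaOH) used in back-titration = 0.03598 × 0.2845 = 0.01024 mol
n(HCl) left over = 0.01024 mol (1:1 ratio)
n(HCl) consumed by analyte = 0.01986 − 0.01024 = 9.628 × 10^-3 mol
From the 1:2 ratio, n(CaO) = 1/2 × 9.628 × 10^-3 = 4.814 × 10^-3 mol
mass of CaO = 4.814 × 10^-3 × 56.08 = 0.2700 g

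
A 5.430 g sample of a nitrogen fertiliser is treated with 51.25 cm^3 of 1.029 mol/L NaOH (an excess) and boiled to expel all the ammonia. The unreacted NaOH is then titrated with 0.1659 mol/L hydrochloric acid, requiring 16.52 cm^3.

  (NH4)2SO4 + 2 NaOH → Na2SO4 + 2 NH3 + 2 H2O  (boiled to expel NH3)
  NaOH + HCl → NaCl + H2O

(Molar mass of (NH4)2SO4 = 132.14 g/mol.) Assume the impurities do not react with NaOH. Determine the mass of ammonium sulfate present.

3.303 g

n(NaOH) added = 0.05125 × 1.029 = 0.05274 mol
n(HCl) used in back-titration = 0.01652 × 0.1659 = 2.741 × 10^-3 mol
n(NaOH) left over = 2.741 × 10^-3 mol (1:1 ratio)
n(NaOH) consumed by analyte = 0.05274 − 2.741 × 10^-3 = 0.05000 mol
From the 1:2 ratio, n((NH4)2SO4) = 1/2 × 0.05000 = 0.02500 mol
mass of (NH4)2SO4 = 0.02500 × 132.14 = 3.303 g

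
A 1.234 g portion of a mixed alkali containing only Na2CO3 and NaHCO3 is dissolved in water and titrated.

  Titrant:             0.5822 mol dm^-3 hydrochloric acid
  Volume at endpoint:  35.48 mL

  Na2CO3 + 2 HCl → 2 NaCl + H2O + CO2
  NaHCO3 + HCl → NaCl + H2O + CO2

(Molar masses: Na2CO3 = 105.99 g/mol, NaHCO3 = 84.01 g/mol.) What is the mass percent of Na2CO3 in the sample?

n(HCl) = 0.03548 × 0.5822 = 0.02066 mol
Let x = n(Na2CO3), y = n(NaHCO3).
Titrant: 2x + 1y = 0.02066;  mass: 105.99x + 84.01y = 1.234
Solving, x = 8.082 × 10^-3 mol, y = 4.492 × 10^-3 mol
mass of Na2CO3 = 8.082 × 10^-3 × 105.99 = 0.8566 g
% Na2CO3 = 0.8566 / 1.234 × 100 = 69.42 %

69.42 %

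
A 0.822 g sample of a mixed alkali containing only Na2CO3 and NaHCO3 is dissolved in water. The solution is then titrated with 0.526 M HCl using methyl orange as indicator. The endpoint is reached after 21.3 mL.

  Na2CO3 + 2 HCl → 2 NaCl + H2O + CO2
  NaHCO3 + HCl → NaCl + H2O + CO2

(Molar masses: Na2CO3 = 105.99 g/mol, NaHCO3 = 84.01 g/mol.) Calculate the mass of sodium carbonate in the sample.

n(HCl) = 0.0213 × 0.526 = 0.0112 mol
Let x = n(Na2CO3), y = n(NaHCO3).
Titrant: 2x + 1y = 0.0112;  mass: 105.99x + 84.01y = 0.822
Solving, x = 1.92 × 10^-3 mol, y = 7.36 × 10^-3 mol
mass of Na2CO3 = 1.92 × 10^-3 × 105.99 = 0.204 g

0.204 g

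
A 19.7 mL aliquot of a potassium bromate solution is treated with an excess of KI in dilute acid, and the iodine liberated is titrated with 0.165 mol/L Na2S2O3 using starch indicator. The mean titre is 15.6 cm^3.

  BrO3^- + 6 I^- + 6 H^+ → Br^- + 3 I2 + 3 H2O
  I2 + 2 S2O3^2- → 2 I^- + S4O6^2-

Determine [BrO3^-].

n(S2O3^2-) = 0.0156 × 0.165 = 2.57 × 10^-3 mol
n(I2) = n(S2O3^2-)/2 = 1.29 × 10^-3 mol
From the 1:3 ratio, n(BrO3^-) in the aliquot = 1/3 × 1.29 × 10^-3 = 4.29 × 10^-4 mol
[BrO3^-] = 4.29 × 10^-4 / 0.0197 = 0.0218 mol/L

0.0218 mol/L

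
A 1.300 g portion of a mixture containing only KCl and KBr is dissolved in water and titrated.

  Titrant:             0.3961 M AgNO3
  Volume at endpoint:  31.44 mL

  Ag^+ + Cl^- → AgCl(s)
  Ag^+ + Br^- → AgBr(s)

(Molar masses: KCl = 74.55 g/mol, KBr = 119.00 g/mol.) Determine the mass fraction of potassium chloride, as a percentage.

23.47 %

n(AgNO3) = 0.03144 × 0.3961 = 0.01245 mol
Let x = n(KCl), y = n(KBr).
Titrant: 1x + 1y = 0.01245;  mass: 74.55x + 119.00y = 1.300
Solving, x = 4.093 × 10^-3 mol, y = 8.360 × 10^-3 mol
mass of KCl = 4.093 × 10^-3 × 74.55 = 0.3052 g
% KCl = 0.3052 / 1.300 × 100 = 23.47 %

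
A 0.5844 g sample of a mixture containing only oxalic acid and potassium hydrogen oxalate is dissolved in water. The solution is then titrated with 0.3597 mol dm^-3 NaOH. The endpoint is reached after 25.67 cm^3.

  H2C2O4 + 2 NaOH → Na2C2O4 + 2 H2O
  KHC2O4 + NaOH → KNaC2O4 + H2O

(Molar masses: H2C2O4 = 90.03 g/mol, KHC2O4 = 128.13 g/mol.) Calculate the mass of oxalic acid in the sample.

n(NaOH) = 0.02567 × 0.3597 = 9.233 × 10^-3 mol
Let x = n(H2C2O4), y = n(KHC2O4).
Titrant: 2x + 1y = 9.233 × 10^-3;  mass: 90.03x + 128.13y = 0.5844
Solving, x = 3.602 × 10^-3 mol, y = 2.030 × 10^-3 mol
mass of H2C2O4 = 3.602 × 10^-3 × 90.03 = 0.3242 g

0.3242 g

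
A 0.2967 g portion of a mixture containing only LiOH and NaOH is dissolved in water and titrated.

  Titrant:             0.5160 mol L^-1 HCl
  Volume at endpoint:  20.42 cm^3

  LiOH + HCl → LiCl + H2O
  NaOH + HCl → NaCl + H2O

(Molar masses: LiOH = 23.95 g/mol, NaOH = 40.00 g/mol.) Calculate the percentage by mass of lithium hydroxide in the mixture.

62.75 %

n(HCl) = 0.02042 × 0.5160 = 0.01054 mol
Let x = n(LiOH), y = n(NaOH).
Titrant: 1x + 1y = 0.01054;  mass: 23.95x + 40.00y = 0.2967
Solving, x = 7.774 × 10^-3 mol, y = 2.763 × 10^-3 mol
mass of LiOH = 7.774 × 10^-3 × 23.95 = 0.1862 g
% LiOH = 0.1862 / 0.2967 × 100 = 62.75 %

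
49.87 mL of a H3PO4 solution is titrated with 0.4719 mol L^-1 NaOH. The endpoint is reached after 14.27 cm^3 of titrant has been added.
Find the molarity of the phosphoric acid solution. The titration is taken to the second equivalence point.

0.06752 mol/L

H3PO4 + 2 NaOH → Na2HPO4 + 2 H2O
n(NaOH) = 0.01427 L × 0.4719 mol/L = 6.734 × 10^-3 mol
From the 1:2 mole ratio, n(H3PO4) = 1/2 × 6.734 × 10^-3 = 3.367 × 10^-3 mol
[H3PO4] = 3.367 × 10^-3 mol / 0.04987 L = 0.06752 mol/L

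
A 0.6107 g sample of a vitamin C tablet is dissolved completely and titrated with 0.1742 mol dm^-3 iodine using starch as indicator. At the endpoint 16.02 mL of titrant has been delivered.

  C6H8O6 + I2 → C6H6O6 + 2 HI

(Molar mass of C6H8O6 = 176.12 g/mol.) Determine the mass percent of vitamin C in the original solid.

80.48 %

n(I2) = 0.01602 L × 0.1742 mol/L = 2.791 × 10^-3 mol
n(C6H8O6) = 2.791 × 10^-3 mol (1:1 ratio)
mass of C6H8O6 = 2.791 × 10^-3 × 176.12 g/mol = 0.4915 g
% C6H8O6 = 0.4915 / 0.6107 × 100 = 80.48 %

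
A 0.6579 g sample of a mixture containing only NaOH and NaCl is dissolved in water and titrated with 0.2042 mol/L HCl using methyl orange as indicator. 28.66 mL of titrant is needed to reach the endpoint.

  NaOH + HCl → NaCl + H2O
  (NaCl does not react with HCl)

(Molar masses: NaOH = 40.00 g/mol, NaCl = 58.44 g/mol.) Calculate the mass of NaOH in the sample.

0.2341 g

n(HCl) = 0.02866 × 0.2042 = 5.852 × 10^-3 mol
Let x = n(NaOH), y = n(NaCl).
Titrant: 1x = 5.852 × 10^-3;  mass: 40.00x + 58.44y = 0.6579
Solving, x = 5.852 × 10^-3 mol, y = 7.252 × 10^-3 mol
mass of NaOH = 5.852 × 10^-3 × 40.00 = 0.2341 g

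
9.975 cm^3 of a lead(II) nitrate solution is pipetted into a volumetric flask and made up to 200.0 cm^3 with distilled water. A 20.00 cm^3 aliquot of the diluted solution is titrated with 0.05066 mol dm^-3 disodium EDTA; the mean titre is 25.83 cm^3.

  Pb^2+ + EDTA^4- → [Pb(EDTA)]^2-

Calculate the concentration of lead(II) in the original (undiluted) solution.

n(EDTA) = 0.02583 × 0.05066 = 1.309 × 10^-3 mol
n(Pb2+) in the aliquot = 1.309 × 10^-3 mol (1:1 ratio)
[Pb2+]_dilute = 1.309 × 10^-3 / 0.02000 = 0.06543 mol/L
Dilution factor = 200.0 / 9.975 = 20.05
[Pb2+]_stock = 0.06543 × 20.05 = 1.312 mol/L

1.312 mol/L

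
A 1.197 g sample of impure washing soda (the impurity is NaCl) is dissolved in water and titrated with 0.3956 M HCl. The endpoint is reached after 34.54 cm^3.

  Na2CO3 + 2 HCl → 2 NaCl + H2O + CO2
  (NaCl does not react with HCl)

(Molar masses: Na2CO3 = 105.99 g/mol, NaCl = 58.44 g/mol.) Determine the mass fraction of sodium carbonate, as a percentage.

n(HCl) = 0.03454 × 0.3956 = 0.01366 mol
Let x = n(Na2CO3), y = n(NaCl).
Titrant: 2x = 0.01366;  mass: 105.99x + 58.44y = 1.197
Solving, x = 6.832 × 10^-3 mol, y = 8.092 × 10^-3 mol
mass of Na2CO3 = 6.832 × 10^-3 × 105.99 = 0.7241 g
% Na2CO3 = 0.7241 / 1.197 × 100 = 60.49 %

60.49 %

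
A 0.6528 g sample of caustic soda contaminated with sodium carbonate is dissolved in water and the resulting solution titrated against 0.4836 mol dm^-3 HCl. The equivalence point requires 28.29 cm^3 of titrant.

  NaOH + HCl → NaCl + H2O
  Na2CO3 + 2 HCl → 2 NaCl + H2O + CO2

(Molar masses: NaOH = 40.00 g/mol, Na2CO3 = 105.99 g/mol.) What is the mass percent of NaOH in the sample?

34.06 %

n(HCl) = 0.02829 × 0.4836 = 0.01368 mol
Let x = n(NaOH), y = n(Na2CO3).
Titrant: 1x + 2y = 0.01368;  mass: 40.00x + 105.99y = 0.6528
Solving, x = 5.558 × 10^-3 mol, y = 4.061 × 10^-3 mol
mass of NaOH = 5.558 × 10^-3 × 40.00 = 0.2223 g
% NaOH = 0.2223 / 0.6528 × 100 = 34.06 %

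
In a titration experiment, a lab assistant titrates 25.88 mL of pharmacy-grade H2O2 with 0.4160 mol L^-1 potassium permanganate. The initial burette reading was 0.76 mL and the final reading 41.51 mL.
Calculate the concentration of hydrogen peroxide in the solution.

2 MnO4^- + 5 H2O2 + 6 H^+ → 2 Mn^2+ + 5 O2 + 8 H2O
n(KMnO4) = 0.04075 L × 0.4160 mol/L = 0.01695 mol
From the 5:2 mole ratio, n(H2O2) = 5/2 × 0.01695 = 0.04238 mol
[H2O2] = 0.04238 mol / 0.02588 L = 1.638 mol/L

1.638 mol/L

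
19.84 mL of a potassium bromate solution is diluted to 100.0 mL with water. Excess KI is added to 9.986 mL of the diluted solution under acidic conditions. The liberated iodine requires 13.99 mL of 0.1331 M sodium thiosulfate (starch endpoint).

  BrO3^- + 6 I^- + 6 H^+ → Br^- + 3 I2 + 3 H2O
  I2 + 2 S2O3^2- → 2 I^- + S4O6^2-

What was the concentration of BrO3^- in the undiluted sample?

0.1566 M

n(S2O3^2-) = 0.01399 × 0.1331 = 1.862 × 10^-3 mol
n(I2) = n(S2O3^2-)/2 = 9.310 × 10^-4 mol
From the 1:3 ratio, n(BrO3^-) in the aliquot = 1/3 × 9.310 × 10^-4 = 3.103 × 10^-4 mol
[BrO3^-]_dilute = 3.103 × 10^-4 / 0.009986 = 0.03108 mol/L
[BrO3^-]_original = 0.03108 × 100.0/19.84 = 0.1566 mol/L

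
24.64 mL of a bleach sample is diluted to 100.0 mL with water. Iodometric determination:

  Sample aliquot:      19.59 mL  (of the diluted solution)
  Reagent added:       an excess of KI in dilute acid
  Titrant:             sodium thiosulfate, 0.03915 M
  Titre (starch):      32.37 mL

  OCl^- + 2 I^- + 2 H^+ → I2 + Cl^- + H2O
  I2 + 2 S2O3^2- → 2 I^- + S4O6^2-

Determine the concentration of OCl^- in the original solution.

0.1313 M

n(S2O3^2-) = 0.03237 × 0.03915 = 1.267 × 10^-3 mol
n(I2) = n(S2O3^2-)/2 = 6.336 × 10^-4 mol
n(OCl^-) in the aliquot = 6.336 × 10^-4 mol (1:1 ratio)
[OCl^-]_dilute = 6.336 × 10^-4 / 0.01959 = 0.03235 mol/L
[OCl^-]_original = 0.03235 × 100.0/24.64 = 0.1313 mol/L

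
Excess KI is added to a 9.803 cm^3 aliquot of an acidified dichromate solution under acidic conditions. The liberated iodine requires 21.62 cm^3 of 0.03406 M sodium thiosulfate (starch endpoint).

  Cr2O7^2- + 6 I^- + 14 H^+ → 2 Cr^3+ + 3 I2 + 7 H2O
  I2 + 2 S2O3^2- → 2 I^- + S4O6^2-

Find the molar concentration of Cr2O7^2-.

n(S2O3^2-) = 0.02162 × 0.03406 = 7.364 × 10^-4 mol
n(I2) = n(S2O3^2-)/2 = 3.682 × 10^-4 mol
From the 1:3 ratio, n(Cr2O7^2-) in the aliquot = 1/3 × 3.682 × 10^-4 = 1.227 × 10^-4 mol
[Cr2O7^2-] = 1.227 × 10^-4 / 0.009803 = 0.01252 mol/L

0.01252 M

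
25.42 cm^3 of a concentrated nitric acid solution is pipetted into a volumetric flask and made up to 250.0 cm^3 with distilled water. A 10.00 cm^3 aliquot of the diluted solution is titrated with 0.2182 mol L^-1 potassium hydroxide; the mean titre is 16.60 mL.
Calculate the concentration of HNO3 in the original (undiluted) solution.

HNO3 + KOH → KNO3 + H2O
n(KOH) = 0.01660 × 0.2182 = 3.622 × 10^-3 mol
n(HNO3) in the aliquot = 3.622 × 10^-3 mol (1:1 ratio)
[HNO3]_dilute = 3.622 × 10^-3 / 0.01000 = 0.3622 mol/L
Dilution factor = 250.0 / 25.42 = 9.835
[HNO3]_stock = 0.3622 × 9.835 = 3.562 mol/L

3.562 mol/L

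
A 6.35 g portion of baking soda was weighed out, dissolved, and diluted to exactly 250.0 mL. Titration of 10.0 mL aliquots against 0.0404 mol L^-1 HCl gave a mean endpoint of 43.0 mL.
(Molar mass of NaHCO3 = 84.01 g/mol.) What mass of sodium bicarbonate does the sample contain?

NaHCO3 + HCl → NaCl + H2O + CO2
n(HCl) per titration = 0.0430 × 0.0404 = 1.74 × 10^-3 mol
n(NaHCO3) in each aliquot = 1.74 × 10^-3 mol (1:1 ratio)
n(NaHCO3) in the whole flask = 1.74 × 10^-3 × 250.0/10.0 = 0.0434 mol
mass of NaHCO3 = 0.0434 × 84.01 = 3.65 g

3.65 g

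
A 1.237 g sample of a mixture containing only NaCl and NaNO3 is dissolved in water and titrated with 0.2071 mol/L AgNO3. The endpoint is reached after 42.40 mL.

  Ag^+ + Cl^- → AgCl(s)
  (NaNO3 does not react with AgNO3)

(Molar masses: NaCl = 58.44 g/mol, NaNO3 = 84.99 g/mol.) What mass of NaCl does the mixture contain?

0.5132 g

n(AgNO3) = 0.04240 × 0.2071 = 8.781 × 10^-3 mol
Let x = n(NaCl), y = n(NaNO3).
Titrant: 1x = 8.781 × 10^-3;  mass: 58.44x + 84.99y = 1.237
Solving, x = 8.781 × 10^-3 mol, y = 8.517 × 10^-3 mol
mass of NaCl = 8.781 × 10^-3 × 58.44 = 0.5132 g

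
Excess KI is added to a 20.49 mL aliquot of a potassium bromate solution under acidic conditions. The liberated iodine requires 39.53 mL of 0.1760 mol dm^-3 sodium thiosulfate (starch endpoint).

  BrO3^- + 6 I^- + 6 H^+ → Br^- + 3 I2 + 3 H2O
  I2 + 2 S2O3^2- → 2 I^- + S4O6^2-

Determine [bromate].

0.05659 mol/L

n(S2O3^2-) = 0.03953 × 0.1760 = 6.957 × 10^-3 mol
n(I2) = n(S2O3^2-)/2 = 3.479 × 10^-3 mol
From the 1:3 ratio, n(BrO3^-) in the aliquot = 1/3 × 3.479 × 10^-3 = 1.160 × 10^-3 mol
[BrO3^-] = 1.160 × 10^-3 / 0.02049 = 0.05659 mol/L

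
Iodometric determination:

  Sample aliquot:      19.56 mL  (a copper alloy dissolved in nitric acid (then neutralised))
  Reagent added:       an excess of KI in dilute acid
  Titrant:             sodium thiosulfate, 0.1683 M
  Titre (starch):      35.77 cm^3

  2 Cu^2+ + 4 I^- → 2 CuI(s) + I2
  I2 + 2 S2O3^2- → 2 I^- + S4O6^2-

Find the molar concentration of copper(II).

0.3078 M

n(S2O3^2-) = 0.03577 × 0.1683 = 6.020 × 10^-3 mol
n(I2) = n(S2O3^2-)/2 = 3.010 × 10^-3 mol
From the 2:1 ratio, n(Cu2+) in the aliquot = 2/1 × 3.010 × 10^-3 = 6.020 × 10^-3 mol
[Cu2+] = 6.020 × 10^-3 / 0.01956 = 0.3078 mol/L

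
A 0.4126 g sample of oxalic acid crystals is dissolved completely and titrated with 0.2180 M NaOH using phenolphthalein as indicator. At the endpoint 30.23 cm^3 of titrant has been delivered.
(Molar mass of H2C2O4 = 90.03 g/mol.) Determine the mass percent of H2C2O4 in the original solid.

71.90 %

H2C2O4 + 2 NaOH → Na2C2O4 + 2 H2O
n(NaOH) = 0.03023 L × 0.2180 mol/L = 6.590 × 10^-3 mol
From the 1:2 ratio, n(H2C2O4) = 1/2 × 6.590 × 10^-3 = 3.295 × 10^-3 mol
mass of H2C2O4 = 3.295 × 10^-3 × 90.03 g/mol = 0.2967 g
% H2C2O4 = 0.2967 / 0.4126 × 100 = 71.90 %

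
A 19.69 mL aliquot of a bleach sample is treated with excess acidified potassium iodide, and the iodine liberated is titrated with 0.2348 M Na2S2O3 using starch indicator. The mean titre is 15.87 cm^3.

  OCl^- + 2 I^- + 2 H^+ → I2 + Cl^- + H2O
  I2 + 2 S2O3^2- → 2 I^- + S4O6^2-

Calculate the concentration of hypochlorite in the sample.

n(S2O3^2-) = 0.01587 × 0.2348 = 3.726 × 10^-3 mol
n(I2) = n(S2O3^2-)/2 = 1.863 × 10^-3 mol
n(OCl^-) in the aliquot = 1.863 × 10^-3 mol (1:1 ratio)
[OCl^-] = 1.863 × 10^-3 / 0.01969 = 0.09462 mol/L

0.09462 M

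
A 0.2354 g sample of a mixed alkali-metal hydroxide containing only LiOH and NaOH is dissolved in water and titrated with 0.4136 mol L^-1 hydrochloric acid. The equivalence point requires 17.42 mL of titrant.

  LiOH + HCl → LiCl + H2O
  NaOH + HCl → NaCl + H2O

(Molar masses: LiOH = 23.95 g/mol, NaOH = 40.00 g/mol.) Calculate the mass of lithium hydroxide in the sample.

n(HCl) = 0.01742 × 0.4136 = 7.205 × 10^-3 mol
Let x = n(LiOH), y = n(NaOH).
Titrant: 1x + 1y = 7.205 × 10^-3;  mass: 23.95x + 40.00y = 0.2354
Solving, x = 3.290 × 10^-3 mol, y = 3.915 × 10^-3 mol
mass of LiOH = 3.290 × 10^-3 × 23.95 = 0.07878 g

0.07878 g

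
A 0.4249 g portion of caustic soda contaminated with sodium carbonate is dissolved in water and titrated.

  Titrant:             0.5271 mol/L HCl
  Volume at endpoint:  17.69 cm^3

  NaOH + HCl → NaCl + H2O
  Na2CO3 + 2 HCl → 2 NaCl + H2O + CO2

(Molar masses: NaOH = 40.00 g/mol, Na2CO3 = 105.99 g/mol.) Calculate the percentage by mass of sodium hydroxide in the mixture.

50.16 %

n(HCl) = 0.01769 × 0.5271 = 9.324 × 10^-3 mol
Let x = n(NaOH), y = n(Na2CO3).
Titrant: 1x + 2y = 9.324 × 10^-3;  mass: 40.00x + 105.99y = 0.4249
Solving, x = 5.329 × 10^-3 mol, y = 1.998 × 10^-3 mol
mass of NaOH = 5.329 × 10^-3 × 40.00 = 0.2131 g
% NaOH = 0.2131 / 0.4249 × 100 = 50.16 %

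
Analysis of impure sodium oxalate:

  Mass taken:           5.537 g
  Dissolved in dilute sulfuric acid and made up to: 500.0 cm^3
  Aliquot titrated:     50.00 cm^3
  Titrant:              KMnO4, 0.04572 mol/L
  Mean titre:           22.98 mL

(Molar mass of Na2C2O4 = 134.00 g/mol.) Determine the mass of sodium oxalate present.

3.520 g

2 MnO4^- + 5 C2O4^2- + 16 H^+ → 2 Mn^2+ + 10 CO2 + 8 H2O
n(KMnO4) per titration = 0.02298 × 0.04572 = 1.051 × 10^-3 mol
From the 5:2 ratio, n(Na2C2O4) in each aliquot = 5/2 × 1.051 × 10^-3 = 2.627 × 10^-3 mol
n(Na2C2O4) in the whole flask = 2.627 × 10^-3 × 500.0/50.00 = 0.02627 mol
mass of Na2C2O4 = 0.02627 × 134.00 = 3.520 g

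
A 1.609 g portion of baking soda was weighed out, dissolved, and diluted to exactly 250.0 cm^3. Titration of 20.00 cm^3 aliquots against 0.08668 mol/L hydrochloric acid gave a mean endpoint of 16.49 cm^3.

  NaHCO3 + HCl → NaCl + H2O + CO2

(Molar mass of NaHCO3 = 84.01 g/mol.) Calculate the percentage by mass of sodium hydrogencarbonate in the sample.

93.29 %

n(HCl) per titration = 0.01649 × 0.08668 = 1.429 × 10^-3 mol
n(NaHCO3) in each aliquot = 1.429 × 10^-3 mol (1:1 ratio)
n(NaHCO3) in the whole flask = 1.429 × 10^-3 × 250.0/20.00 = 0.01787 mol
mass of NaHCO3 = 0.01787 × 84.01 = 1.501 g
% NaHCO3 = 1.501 / 1.609 × 100 = 93.29 %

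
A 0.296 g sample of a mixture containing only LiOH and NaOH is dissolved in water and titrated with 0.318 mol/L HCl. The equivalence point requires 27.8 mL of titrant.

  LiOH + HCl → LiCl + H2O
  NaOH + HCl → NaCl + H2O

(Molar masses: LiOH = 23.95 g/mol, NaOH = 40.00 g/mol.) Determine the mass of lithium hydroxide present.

0.0860 g

n(HCl) = 0.0278 × 0.318 = 8.84 × 10^-3 mol
Let x = n(LiOH), y = n(NaOH).
Titrant: 1x + 1y = 8.84 × 10^-3;  mass: 23.95x + 40.00y = 0.296
Solving, x = 3.59 × 10^-3 mol, y = 5.25 × 10^-3 mol
mass of LiOH = 3.59 × 10^-3 × 23.95 = 0.0860 g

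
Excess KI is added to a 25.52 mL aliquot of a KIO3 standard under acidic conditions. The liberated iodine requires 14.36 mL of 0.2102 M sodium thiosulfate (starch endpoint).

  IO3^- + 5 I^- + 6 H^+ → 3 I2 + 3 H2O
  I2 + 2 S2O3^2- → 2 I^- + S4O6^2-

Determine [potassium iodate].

n(S2O3^2-) = 0.01436 × 0.2102 = 3.018 × 10^-3 mol
n(I2) = n(S2O3^2-)/2 = 1.509 × 10^-3 mol
From the 1:3 ratio, n(IO3^-) in the aliquot = 1/3 × 1.509 × 10^-3 = 5.031 × 10^-4 mol
[IO3^-] = 5.031 × 10^-4 / 0.02552 = 0.01971 mol/L

0.01971 M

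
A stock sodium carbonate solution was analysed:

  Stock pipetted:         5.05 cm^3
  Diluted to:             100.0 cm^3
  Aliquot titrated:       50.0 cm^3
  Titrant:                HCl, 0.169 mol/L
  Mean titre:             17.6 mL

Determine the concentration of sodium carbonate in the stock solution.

Na2CO3 + 2 HCl → 2 NaCl + H2O + CO2
n(HCl) = 0.0176 × 0.169 = 2.97 × 10^-3 mol
From the 1:2 ratio, n(Na2CO3) in the aliquot = 1/2 × 2.97 × 10^-3 = 1.49 × 10^-3 mol
[Na2CO3]_dilute = 1.49 × 10^-3 / 0.0500 = 0.0297 mol/L
Dilution factor = 100.0 / 5.05 = 19.80
[Na2CO3]_stock = 0.0297 × 19.80 = 0.589 mol/L

0.589 mol/L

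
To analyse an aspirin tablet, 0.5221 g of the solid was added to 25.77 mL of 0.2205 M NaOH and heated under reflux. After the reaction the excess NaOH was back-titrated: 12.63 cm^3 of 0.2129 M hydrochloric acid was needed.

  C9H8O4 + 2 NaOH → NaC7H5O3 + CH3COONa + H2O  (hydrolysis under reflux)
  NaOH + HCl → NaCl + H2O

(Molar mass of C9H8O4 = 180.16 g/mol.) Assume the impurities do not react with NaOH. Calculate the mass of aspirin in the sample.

0.2696 g

n(NaOH) added = 0.02577 × 0.2205 = 5.682 × 10^-3 mol
n(HCl) used in back-titration = 0.01263 × 0.2129 = 2.689 × 10^-3 mol
n(NaOH) left over = 2.689 × 10^-3 mol (1:1 ratio)
n(NaOH) consumed by analyte = 5.682 × 10^-3 − 2.689 × 10^-3 = 2.993 × 10^-3 mol
From the 1:2 ratio, n(C9H8O4) = 1/2 × 2.993 × 10^-3 = 1.497 × 10^-3 mol
mass of C9H8O4 = 1.497 × 10^-3 × 180.16 = 0.2696 g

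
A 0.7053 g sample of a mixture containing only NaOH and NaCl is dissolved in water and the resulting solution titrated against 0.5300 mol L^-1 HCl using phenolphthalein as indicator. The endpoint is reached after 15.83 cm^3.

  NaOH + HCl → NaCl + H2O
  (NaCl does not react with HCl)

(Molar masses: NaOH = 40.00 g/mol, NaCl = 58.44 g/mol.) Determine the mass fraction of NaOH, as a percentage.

47.58 %

n(HCl) = 0.01583 × 0.5300 = 8.390 × 10^-3 mol
Let x = n(NaOH), y = n(NaCl).
Titrant: 1x = 8.390 × 10^-3;  mass: 40.00x + 58.44y = 0.7053
Solving, x = 8.390 × 10^-3 mol, y = 6.326 × 10^-3 mol
mass of NaOH = 8.390 × 10^-3 × 40.00 = 0.3356 g
% NaOH = 0.3356 / 0.7053 × 100 = 47.58 %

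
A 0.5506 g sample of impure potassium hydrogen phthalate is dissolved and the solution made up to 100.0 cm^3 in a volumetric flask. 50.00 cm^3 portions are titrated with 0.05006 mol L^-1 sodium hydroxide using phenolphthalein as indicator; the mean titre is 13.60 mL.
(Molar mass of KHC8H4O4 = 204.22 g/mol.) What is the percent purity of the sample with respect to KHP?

KHC8H4O4 + NaOH → KNaC8H4O4 + H2O
n(NaOH) per titration = 0.01360 × 0.05006 = 6.808 × 10^-4 mol
n(KHC8H4O4) in each aliquot = 6.808 × 10^-4 mol (1:1 ratio)
n(KHC8H4O4) in the whole flask = 6.808 × 10^-4 × 100.0/50.00 = 1.362 × 10^-3 mol
mass of KHC8H4O4 = 1.362 × 10^-3 × 204.22 = 0.2781 g
% KHC8H4O4 = 0.2781 / 0.5506 × 100 = 50.50 %

50.50 %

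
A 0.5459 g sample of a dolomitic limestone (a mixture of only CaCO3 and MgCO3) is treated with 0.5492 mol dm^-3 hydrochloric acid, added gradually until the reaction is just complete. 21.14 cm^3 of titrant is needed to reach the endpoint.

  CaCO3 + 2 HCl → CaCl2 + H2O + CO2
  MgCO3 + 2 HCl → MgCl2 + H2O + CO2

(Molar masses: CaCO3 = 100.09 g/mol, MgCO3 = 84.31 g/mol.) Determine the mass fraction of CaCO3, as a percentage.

65.62 %

n(HCl) = 0.02114 × 0.5492 = 0.01161 mol
Let x = n(CaCO3), y = n(MgCO3).
Titrant: 2x + 2y = 0.01161;  mass: 100.09x + 84.31y = 0.5459
Solving, x = 3.579 × 10^-3 mol, y = 2.226 × 10^-3 mol
mass of CaCO3 = 3.579 × 10^-3 × 100.09 = 0.3582 g
% CaCO3 = 0.3582 / 0.5459 × 100 = 65.62 %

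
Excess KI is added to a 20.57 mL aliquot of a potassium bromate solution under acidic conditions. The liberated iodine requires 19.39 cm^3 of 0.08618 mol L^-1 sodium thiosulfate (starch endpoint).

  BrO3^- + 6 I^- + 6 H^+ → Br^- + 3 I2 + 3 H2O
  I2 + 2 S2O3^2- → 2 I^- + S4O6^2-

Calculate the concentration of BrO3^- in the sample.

0.01354 mol/L

n(S2O3^2-) = 0.01939 × 0.08618 = 1.671 × 10^-3 mol
n(I2) = n(S2O3^2-)/2 = 8.355 × 10^-4 mol
From the 1:3 ratio, n(BrO3^-) in the aliquot = 1/3 × 8.355 × 10^-4 = 2.785 × 10^-4 mol
[BrO3^-] = 2.785 × 10^-4 / 0.02057 = 0.01354 mol/L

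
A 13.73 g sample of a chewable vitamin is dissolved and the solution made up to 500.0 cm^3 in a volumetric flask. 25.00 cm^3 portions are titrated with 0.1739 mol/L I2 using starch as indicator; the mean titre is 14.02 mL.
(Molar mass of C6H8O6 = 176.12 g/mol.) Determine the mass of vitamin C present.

C6H8O6 + I2 → C6H6O6 + 2 HI
n(I2) per titration = 0.01402 × 0.1739 = 2.438 × 10^-3 mol
n(C6H8O6) in each aliquot = 2.438 × 10^-3 mol (1:1 ratio)
n(C6H8O6) in the whole flask = 2.438 × 10^-3 × 500.0/25.00 = 0.04876 mol
mass of C6H8O6 = 0.04876 × 176.12 = 8.588 g

8.588 g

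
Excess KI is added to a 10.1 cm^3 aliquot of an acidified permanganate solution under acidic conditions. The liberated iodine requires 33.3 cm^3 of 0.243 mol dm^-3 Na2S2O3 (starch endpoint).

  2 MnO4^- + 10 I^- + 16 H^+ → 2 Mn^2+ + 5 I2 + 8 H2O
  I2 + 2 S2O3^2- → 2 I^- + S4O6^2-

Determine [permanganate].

n(S2O3^2-) = 0.0333 × 0.243 = 8.09 × 10^-3 mol
n(I2) = n(S2O3^2-)/2 = 4.05 × 10^-3 mol
From the 2:5 ratio, n(MnO4^-) in the aliquot = 2/5 × 4.05 × 10^-3 = 1.62 × 10^-3 mol
[MnO4^-] = 1.62 × 10^-3 / 0.0101 = 0.160 mol/L

0.160 mol/L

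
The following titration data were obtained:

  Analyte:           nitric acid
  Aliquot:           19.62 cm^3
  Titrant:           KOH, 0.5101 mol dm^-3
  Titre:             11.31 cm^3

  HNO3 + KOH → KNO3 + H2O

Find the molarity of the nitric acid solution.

n(KOH) = 0.01131 L × 0.5101 mol/L = 5.769 × 10^-3 mol
n(HNO3) = 5.769 × 10^-3 mol (1:1 mole ratio)
[HNO3] = 5.769 × 10^-3 mol / 0.01962 L = 0.2940 mol/L

0.2940 mol/L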